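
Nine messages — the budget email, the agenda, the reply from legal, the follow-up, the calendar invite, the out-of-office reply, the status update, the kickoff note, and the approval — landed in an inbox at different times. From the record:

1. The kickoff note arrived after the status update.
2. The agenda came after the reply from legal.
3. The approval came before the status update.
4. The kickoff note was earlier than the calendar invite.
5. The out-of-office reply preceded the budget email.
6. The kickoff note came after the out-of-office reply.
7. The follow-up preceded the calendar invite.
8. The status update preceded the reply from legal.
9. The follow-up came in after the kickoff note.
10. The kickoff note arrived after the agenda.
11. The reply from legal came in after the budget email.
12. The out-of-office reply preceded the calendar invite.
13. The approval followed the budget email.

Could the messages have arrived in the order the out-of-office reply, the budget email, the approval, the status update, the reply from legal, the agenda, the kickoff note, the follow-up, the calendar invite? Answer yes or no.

Check each stated constraint against the proposed order — e.g. the out-of-office reply is ahead of the kickoff note; the out-of-office reply is ahead of the calendar invite. Every pair is in the required order; nothing is violated.

yes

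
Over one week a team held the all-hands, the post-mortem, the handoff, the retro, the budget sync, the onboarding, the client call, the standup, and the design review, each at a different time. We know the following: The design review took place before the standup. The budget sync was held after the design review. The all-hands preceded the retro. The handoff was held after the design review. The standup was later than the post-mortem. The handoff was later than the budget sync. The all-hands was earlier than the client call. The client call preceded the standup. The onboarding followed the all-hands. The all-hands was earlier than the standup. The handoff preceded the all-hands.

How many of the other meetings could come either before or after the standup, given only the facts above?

Forced before the standup: the all-hands, the budget sync, the client call, the design review, the handoff, and the post-mortem.
That leaves the onboarding and the retro with no forced order relative to the standup — 2.

2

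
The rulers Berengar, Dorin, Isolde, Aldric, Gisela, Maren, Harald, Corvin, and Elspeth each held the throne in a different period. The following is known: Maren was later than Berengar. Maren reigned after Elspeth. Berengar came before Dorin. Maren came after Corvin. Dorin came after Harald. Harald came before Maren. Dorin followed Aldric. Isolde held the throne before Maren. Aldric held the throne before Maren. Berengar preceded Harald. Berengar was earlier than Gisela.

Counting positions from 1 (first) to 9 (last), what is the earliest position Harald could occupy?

2

Berengar must come before Harald — 1 forced predecessor.
Nothing else is forced ahead of Harald, so their earliest slot is position 1 + 1 = 2.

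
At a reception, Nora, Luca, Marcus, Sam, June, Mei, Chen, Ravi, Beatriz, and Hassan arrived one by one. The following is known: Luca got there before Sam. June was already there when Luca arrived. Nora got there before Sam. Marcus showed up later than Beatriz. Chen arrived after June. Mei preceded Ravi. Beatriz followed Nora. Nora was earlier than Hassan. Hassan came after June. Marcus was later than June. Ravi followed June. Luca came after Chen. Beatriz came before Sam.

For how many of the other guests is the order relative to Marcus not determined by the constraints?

6

Forced before Marcus: Beatriz, June, and Nora.
That leaves Chen, Hassan, Luca, Mei, Ravi, and Sam with no forced order relative to Marcus — 6.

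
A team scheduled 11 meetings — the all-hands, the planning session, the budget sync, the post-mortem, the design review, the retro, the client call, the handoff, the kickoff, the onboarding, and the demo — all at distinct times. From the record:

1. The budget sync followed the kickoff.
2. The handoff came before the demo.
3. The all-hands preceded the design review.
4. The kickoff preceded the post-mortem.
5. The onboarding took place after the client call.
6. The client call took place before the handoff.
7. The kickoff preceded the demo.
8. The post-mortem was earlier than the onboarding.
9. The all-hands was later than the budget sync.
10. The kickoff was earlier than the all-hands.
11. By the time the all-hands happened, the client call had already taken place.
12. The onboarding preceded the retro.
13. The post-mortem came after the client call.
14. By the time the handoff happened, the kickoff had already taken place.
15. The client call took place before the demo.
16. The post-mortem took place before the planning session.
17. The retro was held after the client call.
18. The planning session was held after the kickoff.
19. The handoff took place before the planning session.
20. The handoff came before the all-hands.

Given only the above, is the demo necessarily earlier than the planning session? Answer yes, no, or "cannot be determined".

No chain of stated constraints runs from the demo to the planning session, and none runs from the planning session to the demo either.
So the relative order of the demo and the planning session is not fixed by the given facts.

cannot be determined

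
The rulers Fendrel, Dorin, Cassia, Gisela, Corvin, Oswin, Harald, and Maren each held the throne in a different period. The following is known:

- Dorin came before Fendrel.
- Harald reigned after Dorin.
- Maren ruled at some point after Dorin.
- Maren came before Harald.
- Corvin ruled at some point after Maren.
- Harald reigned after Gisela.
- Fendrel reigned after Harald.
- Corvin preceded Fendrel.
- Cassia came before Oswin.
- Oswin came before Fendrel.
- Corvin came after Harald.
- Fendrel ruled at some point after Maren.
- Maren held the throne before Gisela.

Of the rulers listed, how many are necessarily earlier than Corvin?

Directly stated before Corvin: Harald and Maren.
Dorin reaches Corvin via Dorin → Harald → Corvin.
Gisela reaches Corvin via Gisela → Harald → Corvin.
No chain forces Fendrel (or any of the others) ahead of Corvin.
That's Dorin, Gisela, Harald, and Maren — 4 in all.

4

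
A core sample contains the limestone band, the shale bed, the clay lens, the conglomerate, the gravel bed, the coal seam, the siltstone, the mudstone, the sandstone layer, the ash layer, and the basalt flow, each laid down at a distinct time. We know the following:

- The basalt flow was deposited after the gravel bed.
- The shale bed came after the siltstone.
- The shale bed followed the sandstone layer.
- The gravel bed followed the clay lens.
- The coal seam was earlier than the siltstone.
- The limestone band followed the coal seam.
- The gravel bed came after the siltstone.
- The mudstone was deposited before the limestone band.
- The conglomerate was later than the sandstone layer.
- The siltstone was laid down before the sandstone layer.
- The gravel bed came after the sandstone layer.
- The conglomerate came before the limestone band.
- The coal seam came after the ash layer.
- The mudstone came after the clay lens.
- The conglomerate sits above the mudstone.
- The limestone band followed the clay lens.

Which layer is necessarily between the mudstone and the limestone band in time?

Tracing the constraints gives the mudstone → the conglomerate → the limestone band, so the conglomerate sits after the mudstone and before the limestone band.
No other layer is forced both after the mudstone and before the limestone band.

the conglomerate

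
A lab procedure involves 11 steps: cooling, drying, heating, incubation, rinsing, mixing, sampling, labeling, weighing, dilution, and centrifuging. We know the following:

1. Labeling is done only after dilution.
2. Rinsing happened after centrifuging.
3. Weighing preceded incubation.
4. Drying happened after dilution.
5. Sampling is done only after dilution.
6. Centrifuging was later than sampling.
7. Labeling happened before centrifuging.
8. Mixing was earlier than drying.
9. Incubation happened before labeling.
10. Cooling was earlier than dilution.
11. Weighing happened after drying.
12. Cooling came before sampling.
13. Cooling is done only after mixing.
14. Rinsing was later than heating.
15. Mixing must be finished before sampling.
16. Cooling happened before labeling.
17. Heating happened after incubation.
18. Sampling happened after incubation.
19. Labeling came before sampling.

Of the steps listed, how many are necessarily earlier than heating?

Directly stated before heating: incubation.
Cooling reaches heating via cooling → dilution → drying → weighing → incubation → heating.
Dilution reaches heating via dilution → drying → weighing → incubation → heating.
Drying reaches heating via drying → weighing → incubation → heating.
Likewise mixing and weighing each reach heating by chaining the stated constraints.
That's cooling, dilution, drying, incubation, mixing, and weighing — 6 in all.

6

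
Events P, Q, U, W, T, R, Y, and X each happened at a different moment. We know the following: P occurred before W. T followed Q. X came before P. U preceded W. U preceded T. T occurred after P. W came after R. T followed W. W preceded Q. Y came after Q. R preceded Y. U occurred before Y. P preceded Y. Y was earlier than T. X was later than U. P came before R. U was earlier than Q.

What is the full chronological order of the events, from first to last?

U, X, P, R, W, Q, Y, T

The constraints fix every adjacent pair, so only one ordering works:
U → X → P → R → W → Q → Y → T.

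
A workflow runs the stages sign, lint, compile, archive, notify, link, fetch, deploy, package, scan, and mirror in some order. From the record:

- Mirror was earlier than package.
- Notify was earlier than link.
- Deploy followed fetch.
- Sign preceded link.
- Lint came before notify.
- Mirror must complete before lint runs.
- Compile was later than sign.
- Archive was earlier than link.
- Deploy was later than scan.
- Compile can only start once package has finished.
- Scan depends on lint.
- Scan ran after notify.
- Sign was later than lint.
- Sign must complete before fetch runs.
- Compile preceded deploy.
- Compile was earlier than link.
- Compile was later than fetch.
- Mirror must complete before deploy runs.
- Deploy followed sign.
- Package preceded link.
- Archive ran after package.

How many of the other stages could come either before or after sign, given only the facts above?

Forced before sign: lint and mirror; forced after sign: compile, deploy, fetch, and link.
That leaves archive, notify, package, and scan with no forced order relative to sign — 4.

4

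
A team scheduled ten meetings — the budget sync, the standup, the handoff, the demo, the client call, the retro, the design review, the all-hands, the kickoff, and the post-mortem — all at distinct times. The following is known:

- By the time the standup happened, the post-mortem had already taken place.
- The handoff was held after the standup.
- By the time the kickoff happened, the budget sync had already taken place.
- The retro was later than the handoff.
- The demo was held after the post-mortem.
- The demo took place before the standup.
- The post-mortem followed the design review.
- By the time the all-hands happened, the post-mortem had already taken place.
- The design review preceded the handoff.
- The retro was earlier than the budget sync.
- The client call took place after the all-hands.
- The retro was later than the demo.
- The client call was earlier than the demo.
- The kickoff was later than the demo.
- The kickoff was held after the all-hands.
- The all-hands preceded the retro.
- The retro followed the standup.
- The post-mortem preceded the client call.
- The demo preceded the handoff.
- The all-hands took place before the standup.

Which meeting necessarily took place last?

Every other meeting has a chain of constraints placing it before the kickoff, so the kickoff is last.

the kickoff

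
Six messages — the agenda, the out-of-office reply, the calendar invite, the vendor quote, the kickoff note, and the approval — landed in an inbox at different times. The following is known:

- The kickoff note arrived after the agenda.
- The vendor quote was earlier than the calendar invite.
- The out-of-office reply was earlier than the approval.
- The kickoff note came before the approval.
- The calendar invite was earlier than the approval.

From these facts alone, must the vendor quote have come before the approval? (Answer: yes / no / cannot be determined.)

yes

Chain the constraints: the vendor quote → the calendar invite → the approval. Each link is directly stated, so the vendor quote comes before the approval.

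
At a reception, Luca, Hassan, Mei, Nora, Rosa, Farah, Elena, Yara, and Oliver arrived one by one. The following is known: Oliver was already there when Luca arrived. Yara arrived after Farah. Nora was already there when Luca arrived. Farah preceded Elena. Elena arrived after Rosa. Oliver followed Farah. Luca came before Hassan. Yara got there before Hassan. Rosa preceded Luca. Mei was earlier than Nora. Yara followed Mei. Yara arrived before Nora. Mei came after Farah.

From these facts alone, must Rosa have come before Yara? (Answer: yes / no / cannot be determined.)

No chain of stated constraints runs from Rosa to Yara, and none runs from Yara to Rosa either.
So the relative order of Rosa and Yara is not fixed by the given facts.

cannot be determined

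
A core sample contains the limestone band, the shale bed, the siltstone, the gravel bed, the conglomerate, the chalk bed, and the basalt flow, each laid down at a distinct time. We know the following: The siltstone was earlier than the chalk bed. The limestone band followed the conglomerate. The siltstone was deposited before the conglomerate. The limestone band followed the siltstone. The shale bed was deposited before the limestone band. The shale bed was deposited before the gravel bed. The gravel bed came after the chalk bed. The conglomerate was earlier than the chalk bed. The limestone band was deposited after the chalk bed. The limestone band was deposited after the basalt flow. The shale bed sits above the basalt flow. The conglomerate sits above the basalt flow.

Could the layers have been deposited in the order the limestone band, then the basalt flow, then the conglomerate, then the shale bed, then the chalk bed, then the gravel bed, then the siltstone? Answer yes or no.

The constraints require the siltstone before the limestone band, but in the proposed sequence the limestone band appears ahead of the siltstone. That one violation is enough.

no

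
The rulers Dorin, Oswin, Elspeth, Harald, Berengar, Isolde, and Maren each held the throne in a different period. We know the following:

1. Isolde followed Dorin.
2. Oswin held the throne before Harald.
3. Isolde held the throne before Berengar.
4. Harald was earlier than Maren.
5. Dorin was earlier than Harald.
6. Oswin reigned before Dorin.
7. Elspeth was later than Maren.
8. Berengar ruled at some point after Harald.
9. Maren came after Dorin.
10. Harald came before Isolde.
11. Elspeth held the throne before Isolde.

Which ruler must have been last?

Berengar

Every other ruler has a chain of constraints placing them before Berengar, so Berengar is last.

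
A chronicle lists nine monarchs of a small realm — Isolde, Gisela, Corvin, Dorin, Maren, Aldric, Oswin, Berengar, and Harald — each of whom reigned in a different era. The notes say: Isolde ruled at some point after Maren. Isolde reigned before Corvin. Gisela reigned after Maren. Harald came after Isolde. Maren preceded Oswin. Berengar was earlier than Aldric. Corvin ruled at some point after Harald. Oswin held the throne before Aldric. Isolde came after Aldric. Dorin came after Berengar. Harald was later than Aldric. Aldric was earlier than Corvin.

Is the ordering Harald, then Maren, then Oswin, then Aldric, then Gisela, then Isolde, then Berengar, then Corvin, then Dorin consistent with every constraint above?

no

The constraints require Isolde before Harald, but in the proposed sequence Harald appears ahead of Isolde. That one violation is enough.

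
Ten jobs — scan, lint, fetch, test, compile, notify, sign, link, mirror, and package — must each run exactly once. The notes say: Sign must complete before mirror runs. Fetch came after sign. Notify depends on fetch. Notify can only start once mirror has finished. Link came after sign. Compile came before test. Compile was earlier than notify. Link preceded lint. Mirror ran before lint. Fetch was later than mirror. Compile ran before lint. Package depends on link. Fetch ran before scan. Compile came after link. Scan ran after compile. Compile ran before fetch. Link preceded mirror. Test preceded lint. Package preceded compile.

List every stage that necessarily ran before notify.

compile, fetch, link, mirror, package, sign

Directly stated before notify: compile, fetch, and mirror.
Link reaches notify via link → compile → notify.
Package reaches notify via package → compile → notify.
Sign reaches notify via sign → fetch → notify.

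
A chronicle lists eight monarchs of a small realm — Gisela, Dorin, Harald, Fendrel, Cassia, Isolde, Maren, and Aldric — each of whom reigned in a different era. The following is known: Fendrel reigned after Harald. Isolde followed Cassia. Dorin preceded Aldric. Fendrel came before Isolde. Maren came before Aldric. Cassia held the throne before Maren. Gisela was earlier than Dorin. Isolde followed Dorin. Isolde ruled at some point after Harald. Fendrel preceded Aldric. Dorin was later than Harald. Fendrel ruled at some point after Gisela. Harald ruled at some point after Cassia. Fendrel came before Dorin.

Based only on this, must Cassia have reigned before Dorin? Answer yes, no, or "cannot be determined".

Chain the constraints: Cassia → Harald → Dorin. Each link is directly stated, so Cassia comes before Dorin.

yes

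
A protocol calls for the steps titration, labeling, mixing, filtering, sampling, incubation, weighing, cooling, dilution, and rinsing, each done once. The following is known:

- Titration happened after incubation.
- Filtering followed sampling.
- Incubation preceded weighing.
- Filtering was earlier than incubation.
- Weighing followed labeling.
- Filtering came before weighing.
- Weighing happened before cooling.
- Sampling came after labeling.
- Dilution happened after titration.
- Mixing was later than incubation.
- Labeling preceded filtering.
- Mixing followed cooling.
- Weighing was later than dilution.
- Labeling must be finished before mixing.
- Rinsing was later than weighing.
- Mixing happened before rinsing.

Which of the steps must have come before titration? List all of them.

Directly stated before titration: incubation.
Filtering reaches titration via filtering → incubation → titration.
Labeling reaches titration via labeling → filtering → incubation → titration.
Sampling reaches titration via sampling → filtering → incubation → titration.

filtering, incubation, labeling, sampling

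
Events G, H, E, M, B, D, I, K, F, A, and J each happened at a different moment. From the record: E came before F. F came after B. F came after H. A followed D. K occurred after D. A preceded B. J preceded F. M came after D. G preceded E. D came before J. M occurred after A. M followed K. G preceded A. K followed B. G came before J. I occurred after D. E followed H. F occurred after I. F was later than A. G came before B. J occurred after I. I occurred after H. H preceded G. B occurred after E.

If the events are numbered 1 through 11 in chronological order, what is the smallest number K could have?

A, B, D, E, G, and H must all come before K — 6 forced predecessors.
Nothing else is forced ahead of K, so its earliest slot is position 6 + 1 = 7.

7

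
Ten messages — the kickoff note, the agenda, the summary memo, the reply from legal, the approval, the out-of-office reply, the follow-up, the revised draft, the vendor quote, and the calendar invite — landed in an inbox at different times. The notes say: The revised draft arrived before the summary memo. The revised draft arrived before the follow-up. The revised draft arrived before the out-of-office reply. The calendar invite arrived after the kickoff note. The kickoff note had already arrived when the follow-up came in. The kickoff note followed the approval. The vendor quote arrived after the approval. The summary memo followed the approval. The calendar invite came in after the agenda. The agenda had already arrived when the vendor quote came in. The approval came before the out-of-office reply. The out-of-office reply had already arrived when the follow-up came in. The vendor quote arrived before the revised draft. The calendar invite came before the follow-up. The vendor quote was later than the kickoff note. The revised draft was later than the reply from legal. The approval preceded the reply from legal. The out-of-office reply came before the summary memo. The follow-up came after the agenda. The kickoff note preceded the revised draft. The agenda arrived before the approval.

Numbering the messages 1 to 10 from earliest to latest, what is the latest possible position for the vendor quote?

The vendor quote must come before the follow-up, the out-of-office reply, the revised draft, and the summary memo — 4 messages forced after it.
Everything else can be placed before the vendor quote in some valid order, so the vendor quote can sit as late as position 10 − 4 = 6.

6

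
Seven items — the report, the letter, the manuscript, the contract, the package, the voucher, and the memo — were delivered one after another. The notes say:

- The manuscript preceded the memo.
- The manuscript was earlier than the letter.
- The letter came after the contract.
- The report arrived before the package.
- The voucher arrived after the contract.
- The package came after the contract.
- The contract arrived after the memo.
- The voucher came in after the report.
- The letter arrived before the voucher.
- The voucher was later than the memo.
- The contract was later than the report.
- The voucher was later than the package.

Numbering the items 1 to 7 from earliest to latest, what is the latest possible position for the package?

6

The package must come before the voucher — 1 item forced after it.
Everything else can be placed before the package in some valid order, so the package can sit as late as position 7 − 1 = 6.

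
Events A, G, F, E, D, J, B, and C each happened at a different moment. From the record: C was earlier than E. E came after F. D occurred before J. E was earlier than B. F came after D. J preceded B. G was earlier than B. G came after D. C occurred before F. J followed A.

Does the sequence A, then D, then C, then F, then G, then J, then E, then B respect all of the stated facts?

Check each stated constraint against the proposed order — e.g. C is ahead of E; A is ahead of J. Every pair is in the required order; nothing is violated.

yes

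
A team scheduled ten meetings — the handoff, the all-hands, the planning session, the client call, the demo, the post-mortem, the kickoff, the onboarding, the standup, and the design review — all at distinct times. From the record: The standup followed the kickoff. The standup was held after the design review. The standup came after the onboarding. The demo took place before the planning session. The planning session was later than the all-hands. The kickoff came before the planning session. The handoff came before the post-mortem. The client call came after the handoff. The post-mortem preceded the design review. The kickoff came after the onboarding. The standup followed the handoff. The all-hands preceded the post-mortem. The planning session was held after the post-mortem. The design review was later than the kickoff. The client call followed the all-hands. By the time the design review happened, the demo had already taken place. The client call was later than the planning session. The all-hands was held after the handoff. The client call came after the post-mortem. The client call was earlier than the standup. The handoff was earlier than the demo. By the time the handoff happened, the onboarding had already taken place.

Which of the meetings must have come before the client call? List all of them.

Directly stated before the client call: the all-hands, the handoff, the planning session, and the post-mortem.
The demo reaches the client call via the demo → the planning session → the client call.
The kickoff reaches the client call via the kickoff → the planning session → the client call.
The onboarding reaches the client call via the onboarding → the handoff → the client call.

the all-hands, the demo, the handoff, the kickoff, the onboarding, the planning session, the post-mortem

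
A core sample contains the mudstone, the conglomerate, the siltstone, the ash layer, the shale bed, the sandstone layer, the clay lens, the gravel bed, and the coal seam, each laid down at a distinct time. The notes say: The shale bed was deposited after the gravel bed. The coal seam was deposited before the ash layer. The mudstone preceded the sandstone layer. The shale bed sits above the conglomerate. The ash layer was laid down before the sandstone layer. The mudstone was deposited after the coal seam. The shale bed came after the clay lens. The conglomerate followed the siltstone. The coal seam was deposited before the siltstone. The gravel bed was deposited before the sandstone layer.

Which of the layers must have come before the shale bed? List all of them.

Directly stated before the shale bed: the clay lens, the conglomerate, and the gravel bed.
The coal seam reaches the shale bed via the coal seam → the siltstone → the conglomerate → the shale bed.
The siltstone reaches the shale bed via the siltstone → the conglomerate → the shale bed.
No chain forces the sandstone layer (or any of the others) ahead of the shale bed.

the clay lens, the coal seam, the conglomerate, the gravel bed, the siltstone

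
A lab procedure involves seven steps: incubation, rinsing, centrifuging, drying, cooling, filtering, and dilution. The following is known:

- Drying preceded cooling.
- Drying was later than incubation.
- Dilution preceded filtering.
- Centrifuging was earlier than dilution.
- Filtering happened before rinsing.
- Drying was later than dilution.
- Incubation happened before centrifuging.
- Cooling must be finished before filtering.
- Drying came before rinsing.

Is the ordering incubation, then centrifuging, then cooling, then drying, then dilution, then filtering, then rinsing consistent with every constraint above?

The constraints require dilution before drying, but in the proposed sequence drying appears ahead of dilution. That one violation is enough.

no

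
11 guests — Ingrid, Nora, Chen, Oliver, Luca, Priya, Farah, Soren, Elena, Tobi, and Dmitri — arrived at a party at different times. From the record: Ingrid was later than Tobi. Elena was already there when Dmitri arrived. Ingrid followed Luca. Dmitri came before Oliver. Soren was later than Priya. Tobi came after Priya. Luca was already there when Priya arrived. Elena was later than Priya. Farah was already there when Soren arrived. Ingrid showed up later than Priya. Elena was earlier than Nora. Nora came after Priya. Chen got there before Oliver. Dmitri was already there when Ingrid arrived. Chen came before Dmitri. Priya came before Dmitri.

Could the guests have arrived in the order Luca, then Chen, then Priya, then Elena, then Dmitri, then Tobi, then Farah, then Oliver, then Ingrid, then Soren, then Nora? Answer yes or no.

Check each stated constraint against the proposed order — e.g. Priya is ahead of Nora; Luca is ahead of Ingrid. Every pair is in the required order; nothing is violated.

yes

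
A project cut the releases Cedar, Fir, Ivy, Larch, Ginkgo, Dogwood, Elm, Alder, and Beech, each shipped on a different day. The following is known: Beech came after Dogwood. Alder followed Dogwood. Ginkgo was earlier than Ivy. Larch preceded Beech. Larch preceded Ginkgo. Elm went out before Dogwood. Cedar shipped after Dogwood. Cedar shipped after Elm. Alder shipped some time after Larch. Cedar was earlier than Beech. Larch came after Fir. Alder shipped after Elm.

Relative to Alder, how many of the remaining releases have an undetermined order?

Forced before Alder: Dogwood, Elm, Fir, and Larch.
That leaves Beech, Cedar, Ginkgo, and Ivy with no forced order relative to Alder — 4.

4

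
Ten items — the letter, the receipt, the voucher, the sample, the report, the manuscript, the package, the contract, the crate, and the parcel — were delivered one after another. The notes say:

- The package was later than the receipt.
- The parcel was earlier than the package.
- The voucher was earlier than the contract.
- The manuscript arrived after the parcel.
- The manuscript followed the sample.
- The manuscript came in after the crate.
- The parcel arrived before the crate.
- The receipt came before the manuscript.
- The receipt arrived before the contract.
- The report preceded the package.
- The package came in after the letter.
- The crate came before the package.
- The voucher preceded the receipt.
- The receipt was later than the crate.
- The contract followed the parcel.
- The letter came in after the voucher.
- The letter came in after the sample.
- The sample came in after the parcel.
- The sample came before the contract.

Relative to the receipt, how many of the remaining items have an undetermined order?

Forced before the receipt: the crate, the parcel, and the voucher; forced after the receipt: the contract, the manuscript, and the package.
That leaves the letter, the report, and the sample with no forced order relative to the receipt — 3.

3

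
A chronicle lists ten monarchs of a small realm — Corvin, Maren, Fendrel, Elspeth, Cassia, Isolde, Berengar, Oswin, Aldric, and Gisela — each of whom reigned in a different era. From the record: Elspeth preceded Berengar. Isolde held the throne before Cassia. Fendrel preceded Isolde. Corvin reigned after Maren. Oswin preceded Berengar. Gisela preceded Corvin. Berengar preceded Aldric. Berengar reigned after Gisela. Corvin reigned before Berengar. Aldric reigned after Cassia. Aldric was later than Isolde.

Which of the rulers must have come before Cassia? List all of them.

Fendrel, Isolde

Directly stated before Cassia: Isolde.
Fendrel reaches Cassia via Fendrel → Isolde → Cassia.
No chain forces Gisela (or any of the others) ahead of Cassia.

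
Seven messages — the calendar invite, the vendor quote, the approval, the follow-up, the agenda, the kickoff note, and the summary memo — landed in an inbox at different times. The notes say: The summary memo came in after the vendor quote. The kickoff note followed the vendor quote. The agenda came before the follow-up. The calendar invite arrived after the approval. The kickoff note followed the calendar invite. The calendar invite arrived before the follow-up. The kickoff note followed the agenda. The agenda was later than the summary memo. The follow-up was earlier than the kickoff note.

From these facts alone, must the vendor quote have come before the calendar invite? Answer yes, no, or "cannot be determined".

No chain of stated constraints runs from the vendor quote to the calendar invite, and none runs from the calendar invite to the vendor quote either.
So the relative order of the vendor quote and the calendar invite is not fixed by the given facts.

cannot be determined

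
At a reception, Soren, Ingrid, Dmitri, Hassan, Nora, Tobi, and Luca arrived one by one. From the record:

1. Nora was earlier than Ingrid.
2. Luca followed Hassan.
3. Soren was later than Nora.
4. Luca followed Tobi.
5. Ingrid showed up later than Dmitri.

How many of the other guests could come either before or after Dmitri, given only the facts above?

5

Forced after Dmitri: Ingrid.
That leaves Hassan, Luca, Nora, Soren, and Tobi with no forced order relative to Dmitri — 5.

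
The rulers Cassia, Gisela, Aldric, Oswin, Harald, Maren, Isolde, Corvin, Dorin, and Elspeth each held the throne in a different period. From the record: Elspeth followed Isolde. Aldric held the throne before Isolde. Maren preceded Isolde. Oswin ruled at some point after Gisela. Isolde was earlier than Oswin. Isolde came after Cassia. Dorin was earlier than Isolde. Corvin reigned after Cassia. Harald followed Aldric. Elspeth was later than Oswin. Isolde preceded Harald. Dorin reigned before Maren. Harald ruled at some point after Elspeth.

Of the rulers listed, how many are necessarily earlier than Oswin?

6

Directly stated before Oswin: Gisela and Isolde.
Aldric reaches Oswin via Aldric → Isolde → Oswin.
Cassia reaches Oswin via Cassia → Isolde → Oswin.
Dorin reaches Oswin via Dorin → Isolde → Oswin.
Likewise Maren reaches Oswin by chaining the stated constraints.
No chain forces Corvin (or any of the others) ahead of Oswin.
That's Aldric, Cassia, Dorin, Gisela, Isolde, and Maren — 6 in all.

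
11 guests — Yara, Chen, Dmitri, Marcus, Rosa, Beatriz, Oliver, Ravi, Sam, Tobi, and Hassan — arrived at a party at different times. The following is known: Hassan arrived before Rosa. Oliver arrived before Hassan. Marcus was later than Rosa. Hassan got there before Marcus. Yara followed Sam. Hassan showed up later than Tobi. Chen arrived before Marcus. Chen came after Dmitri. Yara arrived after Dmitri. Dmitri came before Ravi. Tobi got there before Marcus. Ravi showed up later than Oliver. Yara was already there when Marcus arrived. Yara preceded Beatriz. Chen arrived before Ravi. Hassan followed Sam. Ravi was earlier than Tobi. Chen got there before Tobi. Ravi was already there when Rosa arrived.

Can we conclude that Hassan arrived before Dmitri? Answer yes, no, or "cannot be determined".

no

Tracing the constraints gives Dmitri → Ravi → Tobi → Hassan, so Dmitri must come before Hassan.
That means Hassan cannot be before Dmitri.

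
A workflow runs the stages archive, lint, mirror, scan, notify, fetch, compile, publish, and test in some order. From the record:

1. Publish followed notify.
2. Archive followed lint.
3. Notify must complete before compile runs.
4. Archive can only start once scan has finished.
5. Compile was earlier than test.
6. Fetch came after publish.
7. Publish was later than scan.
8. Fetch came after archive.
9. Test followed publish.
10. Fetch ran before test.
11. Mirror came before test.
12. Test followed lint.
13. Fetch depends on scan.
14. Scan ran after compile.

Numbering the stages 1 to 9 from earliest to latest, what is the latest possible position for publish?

7

Publish must come before fetch and test — 2 stages forced after it.
Everything else can be placed before publish in some valid order, so publish can sit as late as position 9 − 2 = 7.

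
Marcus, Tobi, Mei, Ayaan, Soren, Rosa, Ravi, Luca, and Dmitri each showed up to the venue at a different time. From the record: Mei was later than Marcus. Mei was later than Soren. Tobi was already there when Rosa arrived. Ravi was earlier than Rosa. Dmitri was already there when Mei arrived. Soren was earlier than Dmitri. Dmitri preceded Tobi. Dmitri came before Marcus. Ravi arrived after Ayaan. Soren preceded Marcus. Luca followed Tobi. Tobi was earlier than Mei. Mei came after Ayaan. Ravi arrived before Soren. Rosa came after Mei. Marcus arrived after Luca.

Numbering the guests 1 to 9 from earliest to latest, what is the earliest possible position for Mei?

Ayaan, Dmitri, Luca, Marcus, Ravi, Soren, and Tobi must all come before Mei — 7 forced predecessors.
Nothing else is forced ahead of Mei, so their earliest slot is position 7 + 1 = 8.

8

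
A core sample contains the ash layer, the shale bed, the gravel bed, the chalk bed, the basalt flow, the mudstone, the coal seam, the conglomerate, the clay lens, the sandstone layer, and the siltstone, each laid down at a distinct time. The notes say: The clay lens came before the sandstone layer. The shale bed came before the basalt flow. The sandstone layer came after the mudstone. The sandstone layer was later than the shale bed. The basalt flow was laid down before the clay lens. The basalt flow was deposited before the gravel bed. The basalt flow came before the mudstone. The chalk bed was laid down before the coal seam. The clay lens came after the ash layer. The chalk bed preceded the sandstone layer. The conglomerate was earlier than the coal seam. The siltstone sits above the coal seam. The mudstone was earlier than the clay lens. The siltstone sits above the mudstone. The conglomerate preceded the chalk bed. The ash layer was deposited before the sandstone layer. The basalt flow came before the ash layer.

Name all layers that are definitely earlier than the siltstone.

the basalt flow, the chalk bed, the coal seam, the conglomerate, the mudstone, the shale bed

Directly stated before the siltstone: the coal seam and the mudstone.
The basalt flow reaches the siltstone via the basalt flow → the mudstone → the siltstone.
The chalk bed reaches the siltstone via the chalk bed → the coal seam → the siltstone.
The conglomerate reaches the siltstone via the conglomerate → the coal seam → the siltstone.
Likewise the shale bed reaches the siltstone by chaining the stated constraints.
No chain forces the gravel bed (or any of the others) ahead of the siltstone.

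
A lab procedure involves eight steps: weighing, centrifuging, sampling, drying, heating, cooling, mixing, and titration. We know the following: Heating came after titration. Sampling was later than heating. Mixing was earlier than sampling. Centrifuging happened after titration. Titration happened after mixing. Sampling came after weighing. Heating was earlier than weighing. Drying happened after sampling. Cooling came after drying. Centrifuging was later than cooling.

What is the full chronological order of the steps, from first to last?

The constraints fix every adjacent pair, so only one ordering works:
mixing → titration → heating → weighing → sampling → drying → cooling → centrifuging.

mixing, titration, heating, weighing, sampling, drying, cooling, centrifuging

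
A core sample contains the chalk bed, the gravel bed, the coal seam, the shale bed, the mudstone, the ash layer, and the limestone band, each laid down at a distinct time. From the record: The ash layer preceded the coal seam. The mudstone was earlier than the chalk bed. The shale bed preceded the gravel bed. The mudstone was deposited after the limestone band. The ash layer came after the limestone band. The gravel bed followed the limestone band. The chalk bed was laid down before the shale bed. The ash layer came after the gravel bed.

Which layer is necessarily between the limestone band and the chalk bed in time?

the mudstone

Tracing the constraints gives the limestone band → the mudstone → the chalk bed, so the mudstone sits after the limestone band and before the chalk bed.
No other layer is forced both after the limestone band and before the chalk bed.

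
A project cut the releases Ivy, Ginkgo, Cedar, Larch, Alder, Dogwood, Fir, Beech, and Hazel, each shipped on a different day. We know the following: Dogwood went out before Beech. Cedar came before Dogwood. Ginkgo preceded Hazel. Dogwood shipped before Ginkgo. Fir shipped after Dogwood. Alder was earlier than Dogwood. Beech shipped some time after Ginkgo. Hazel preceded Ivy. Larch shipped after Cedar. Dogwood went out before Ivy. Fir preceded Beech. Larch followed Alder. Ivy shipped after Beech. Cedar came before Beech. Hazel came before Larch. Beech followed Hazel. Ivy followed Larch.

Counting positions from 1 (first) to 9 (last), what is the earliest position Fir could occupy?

4

Alder, Cedar, and Dogwood must all come before Fir — 3 forced predecessors.
Nothing else is forced ahead of Fir, so its earliest slot is position 3 + 1 = 4.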